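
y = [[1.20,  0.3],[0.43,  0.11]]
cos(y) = [[0.32, -0.17], [-0.24, 0.94]]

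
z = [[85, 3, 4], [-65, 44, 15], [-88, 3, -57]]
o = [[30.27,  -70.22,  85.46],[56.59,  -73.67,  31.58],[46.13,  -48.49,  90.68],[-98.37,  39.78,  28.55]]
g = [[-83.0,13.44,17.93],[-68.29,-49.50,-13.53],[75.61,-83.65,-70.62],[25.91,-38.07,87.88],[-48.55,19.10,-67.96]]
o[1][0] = 56.59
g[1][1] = -49.5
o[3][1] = 39.78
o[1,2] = 31.58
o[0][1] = -70.22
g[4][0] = -48.55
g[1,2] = -13.53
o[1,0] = 56.59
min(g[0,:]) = -83.0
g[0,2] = 17.93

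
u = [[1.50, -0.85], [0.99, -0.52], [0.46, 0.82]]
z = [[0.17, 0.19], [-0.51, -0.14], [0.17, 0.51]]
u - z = [[1.33,-1.04], [1.50,-0.38], [0.29,0.31]]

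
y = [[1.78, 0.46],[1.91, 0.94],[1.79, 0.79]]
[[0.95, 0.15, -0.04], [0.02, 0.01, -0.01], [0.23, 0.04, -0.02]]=y@[[1.11,0.18,-0.04], [-2.23,-0.36,0.07]]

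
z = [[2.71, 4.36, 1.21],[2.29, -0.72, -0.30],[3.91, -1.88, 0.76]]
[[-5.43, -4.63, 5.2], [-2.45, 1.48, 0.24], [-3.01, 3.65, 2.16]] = z@ [[-1.20, 0.27, 0.46], [-0.66, -1.29, 0.46], [0.58, 0.22, 1.61]]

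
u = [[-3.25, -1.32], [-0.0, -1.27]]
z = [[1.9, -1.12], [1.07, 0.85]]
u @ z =[[-7.59, 2.52], [-1.36, -1.08]]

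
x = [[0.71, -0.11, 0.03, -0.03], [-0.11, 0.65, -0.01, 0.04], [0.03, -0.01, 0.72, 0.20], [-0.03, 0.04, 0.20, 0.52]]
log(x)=[[-0.36, -0.16, 0.05, -0.05], [-0.16, -0.45, -0.02, 0.07], [0.05, -0.02, -0.38, 0.34], [-0.05, 0.07, 0.34, -0.72]]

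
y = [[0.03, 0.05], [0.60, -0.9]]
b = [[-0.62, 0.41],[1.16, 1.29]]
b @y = [[0.23, -0.40], [0.81, -1.1]]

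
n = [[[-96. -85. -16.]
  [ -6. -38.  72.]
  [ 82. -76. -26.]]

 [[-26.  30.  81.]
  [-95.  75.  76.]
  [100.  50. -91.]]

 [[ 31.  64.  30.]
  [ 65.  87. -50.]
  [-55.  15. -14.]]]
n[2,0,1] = 64.0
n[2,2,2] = -14.0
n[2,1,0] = 65.0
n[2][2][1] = 15.0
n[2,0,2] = 30.0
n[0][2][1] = -76.0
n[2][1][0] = 65.0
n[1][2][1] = 50.0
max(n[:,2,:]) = 100.0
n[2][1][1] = 87.0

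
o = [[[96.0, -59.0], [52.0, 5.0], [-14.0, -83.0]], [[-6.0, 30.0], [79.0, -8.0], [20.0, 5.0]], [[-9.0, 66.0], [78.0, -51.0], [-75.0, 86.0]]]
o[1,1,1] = -8.0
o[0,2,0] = -14.0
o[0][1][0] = 52.0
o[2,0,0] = -9.0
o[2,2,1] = 86.0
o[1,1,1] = -8.0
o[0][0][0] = 96.0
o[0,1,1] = 5.0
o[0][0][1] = -59.0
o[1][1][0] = 79.0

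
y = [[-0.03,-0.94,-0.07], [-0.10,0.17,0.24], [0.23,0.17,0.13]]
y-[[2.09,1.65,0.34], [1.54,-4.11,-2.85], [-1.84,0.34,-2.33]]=[[-2.12, -2.59, -0.41], [-1.64, 4.28, 3.09], [2.07, -0.17, 2.46]]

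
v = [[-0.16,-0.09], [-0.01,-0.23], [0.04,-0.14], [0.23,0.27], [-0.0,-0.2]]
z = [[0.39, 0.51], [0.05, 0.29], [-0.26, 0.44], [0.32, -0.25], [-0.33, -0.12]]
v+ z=[[0.23, 0.42], [0.04, 0.06], [-0.22, 0.3], [0.55, 0.02], [-0.33, -0.32]]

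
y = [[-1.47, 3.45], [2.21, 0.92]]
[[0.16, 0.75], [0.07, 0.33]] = y@ [[0.01, 0.05],  [0.05, 0.24]]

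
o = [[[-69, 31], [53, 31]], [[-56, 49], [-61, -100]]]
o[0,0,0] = -69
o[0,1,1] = 31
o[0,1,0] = 53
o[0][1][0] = 53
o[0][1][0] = 53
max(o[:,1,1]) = 31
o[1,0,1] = 49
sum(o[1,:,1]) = -51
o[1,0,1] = 49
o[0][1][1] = 31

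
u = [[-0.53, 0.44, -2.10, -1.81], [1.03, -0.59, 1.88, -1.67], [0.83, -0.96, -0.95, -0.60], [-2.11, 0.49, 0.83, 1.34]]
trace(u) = -0.73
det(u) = -13.14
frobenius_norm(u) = 5.09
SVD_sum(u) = [[0.94, -0.35, -0.72, -1.31], [0.58, -0.22, -0.45, -0.81], [0.75, -0.28, -0.57, -1.05], [-1.3, 0.48, 1.0, 1.82]] + [[-0.88, 0.47, -1.70, 0.18],  [1.05, -0.57, 2.03, -0.21],  [-0.07, 0.04, -0.14, 0.01],  [-0.2, 0.11, -0.4, 0.04]] + [[-0.59,0.31,0.32,-0.68], [-0.55,0.29,0.3,-0.64], [0.4,-0.21,-0.22,0.46], [-0.44,0.23,0.24,-0.51]] + [[-0.00, -0.0, -0.00, -0.00], [-0.05, -0.10, -0.00, -0.01], [-0.25, -0.51, -0.02, -0.03], [-0.16, -0.34, -0.01, -0.02]]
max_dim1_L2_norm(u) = 2.86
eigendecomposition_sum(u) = [[0.67-0.00j, (0.13+0j), -0.64-0.00j, (-1.09+0j)],[(0.86-0j), 0.16+0.00j, -0.81-0.00j, (-1.39+0j)],[(0.1-0j), (0.02+0j), (-0.09-0j), (-0.16+0j)],[(-0.96+0j), -0.18+0.00j, 0.91+0.00j, (1.56+0j)]] + [[(-0.19+0.07j), (0.27-0.12j), (-0.2-0.56j), (0.09-0.11j)], [0.24-0.52j, (-0.33+0.79j), (1.54+0.76j), (0.03+0.41j)], [0.33+0.15j, (-0.5-0.21j), (-0.48+0.98j), -0.26+0.02j], [(-0.28-0.11j), (0.42+0.14j), (0.34-0.83j), 0.21-0.03j]] + [[-0.19-0.07j, (0.27+0.12j), -0.20+0.56j, 0.09+0.11j], [(0.24+0.52j), -0.33-0.79j, 1.54-0.76j, (0.03-0.41j)], [(0.33-0.15j), -0.50+0.21j, -0.48-0.98j, (-0.26-0.02j)], [(-0.28+0.11j), 0.42-0.14j, 0.34+0.83j, 0.21+0.03j]] + [[(-0.83-0j),  -0.24-0.00j,  -1.06-0.00j,  (-0.9-0j)],[(-0.31-0j),  (-0.09-0j),  -0.39-0.00j,  (-0.34-0j)],[(0.07+0j),  0.02+0.00j,  0.09+0.00j,  0.08+0.00j],[-0.59-0.00j,  -0.17-0.00j,  (-0.76-0j),  -0.64-0.00j]]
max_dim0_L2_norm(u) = 3.09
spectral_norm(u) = 3.58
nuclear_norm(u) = 9.10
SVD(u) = [[0.5,-0.63,0.59,0.0], [0.31,0.76,0.55,0.16], [0.4,-0.05,-0.4,0.82], [-0.7,-0.15,0.44,0.54]] @ diag([3.5778845749974817, 3.122547353426867, 1.7078879563901044, 0.6885918399310244]) @ [[0.52, -0.19, -0.40, -0.73], [0.44, -0.24, 0.86, -0.09], [-0.59, 0.31, 0.32, -0.68], [-0.43, -0.9, -0.03, -0.05]]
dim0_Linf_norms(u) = [2.11, 0.96, 2.1, 1.81]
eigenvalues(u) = [(2.3+0j), (-0.78+1.81j), (-0.78-1.81j), (-1.47+0j)]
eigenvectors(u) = [[(0.46+0j),-0.19-0.18j,(-0.19+0.18j),-0.78+0.00j], [0.59+0.00j,0.75+0.00j,0.75-0.00j,(-0.29+0j)], [(0.07+0j),0.47j,0.00-0.47j,(0.07+0j)], [(-0.66+0j),(-0.03-0.39j),(-0.03+0.39j),-0.55+0.00j]]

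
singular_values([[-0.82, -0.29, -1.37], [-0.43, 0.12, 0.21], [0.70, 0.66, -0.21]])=[1.66, 0.97, 0.39]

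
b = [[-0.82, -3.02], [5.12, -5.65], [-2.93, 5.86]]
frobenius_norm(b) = 10.53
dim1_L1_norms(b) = [3.84, 10.77, 8.79]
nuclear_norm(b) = 12.90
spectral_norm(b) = 10.17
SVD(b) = [[0.21, -0.85],[0.74, 0.46],[-0.64, 0.26]] @ diag([10.168397314475435, 2.7309148750865098]) @ [[0.54, -0.84], [0.84, 0.54]]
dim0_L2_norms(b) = [5.96, 8.68]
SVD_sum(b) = [[1.13, -1.77], [4.06, -6.33], [-3.52, 5.48]] + [[-1.95, -1.25], [1.06, 0.68], [0.59, 0.38]]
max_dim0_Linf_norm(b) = 5.86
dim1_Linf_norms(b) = [3.02, 5.65, 5.86]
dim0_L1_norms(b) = [8.87, 14.53]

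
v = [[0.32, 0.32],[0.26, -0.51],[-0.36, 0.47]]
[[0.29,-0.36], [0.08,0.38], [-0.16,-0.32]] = v@[[0.70, -0.24],[0.2, -0.87]]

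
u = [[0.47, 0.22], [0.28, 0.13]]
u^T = [[0.47,0.28], [0.22,0.13]]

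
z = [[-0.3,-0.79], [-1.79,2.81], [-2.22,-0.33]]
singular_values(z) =[3.53, 2.09]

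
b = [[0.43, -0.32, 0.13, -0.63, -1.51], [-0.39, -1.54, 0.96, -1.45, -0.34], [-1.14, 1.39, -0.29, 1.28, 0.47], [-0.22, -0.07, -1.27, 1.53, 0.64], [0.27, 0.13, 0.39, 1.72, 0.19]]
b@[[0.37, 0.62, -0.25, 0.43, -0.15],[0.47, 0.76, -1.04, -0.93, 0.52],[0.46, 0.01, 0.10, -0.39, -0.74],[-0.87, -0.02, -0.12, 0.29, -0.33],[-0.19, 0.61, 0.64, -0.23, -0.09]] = [[0.90, -0.88, -0.65, 0.60, 0.02], [0.90, -1.58, 1.75, 0.55, -0.94], [-1.1, 0.61, -1.04, -1.41, 0.64], [-2.15, 0.16, 0.23, 0.76, 0.37], [-1.19, 0.35, -0.25, 0.30, -0.85]]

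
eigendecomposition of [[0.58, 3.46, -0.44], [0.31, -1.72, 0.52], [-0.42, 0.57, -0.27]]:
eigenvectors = [[0.74, -0.95, -0.45], [-0.59, -0.05, 0.18], [0.31, 0.31, 0.88]]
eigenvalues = [-2.38, 0.91, 0.06]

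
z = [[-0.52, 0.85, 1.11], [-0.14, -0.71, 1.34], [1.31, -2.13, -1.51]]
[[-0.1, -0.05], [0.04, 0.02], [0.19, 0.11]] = z @ [[-0.08, -0.04], [-0.11, -0.06], [-0.04, -0.02]]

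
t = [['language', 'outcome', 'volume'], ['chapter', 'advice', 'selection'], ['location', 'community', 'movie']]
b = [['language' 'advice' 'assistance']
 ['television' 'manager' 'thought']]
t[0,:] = ['language', 'outcome', 'volume']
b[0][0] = 'language'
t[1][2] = 'selection'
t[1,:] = ['chapter', 'advice', 'selection']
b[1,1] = 'manager'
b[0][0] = 'language'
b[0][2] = 'assistance'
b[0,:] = ['language', 'advice', 'assistance']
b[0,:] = ['language', 'advice', 'assistance']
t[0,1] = 'outcome'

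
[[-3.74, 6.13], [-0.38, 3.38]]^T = [[-3.74, -0.38],[6.13, 3.38]]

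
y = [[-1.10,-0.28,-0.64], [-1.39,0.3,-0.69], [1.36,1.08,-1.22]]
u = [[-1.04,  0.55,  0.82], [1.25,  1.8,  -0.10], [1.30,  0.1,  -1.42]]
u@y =[[1.49, 1.34, -0.71], [-4.01, 0.08, -1.92], [-3.5, -1.87, 0.83]]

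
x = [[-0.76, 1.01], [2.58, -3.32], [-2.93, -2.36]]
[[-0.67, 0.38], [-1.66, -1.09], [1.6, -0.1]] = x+[[0.09, -0.63], [-4.24, 2.23], [4.53, 2.26]]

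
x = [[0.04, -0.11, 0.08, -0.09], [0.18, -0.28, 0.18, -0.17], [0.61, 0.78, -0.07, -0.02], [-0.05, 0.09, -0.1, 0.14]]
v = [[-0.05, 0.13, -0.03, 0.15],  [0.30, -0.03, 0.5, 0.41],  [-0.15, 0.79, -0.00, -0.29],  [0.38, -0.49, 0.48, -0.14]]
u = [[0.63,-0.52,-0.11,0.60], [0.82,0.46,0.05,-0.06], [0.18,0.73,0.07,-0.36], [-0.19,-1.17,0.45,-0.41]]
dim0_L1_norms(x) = [0.88, 1.26, 0.43, 0.42]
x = v @ u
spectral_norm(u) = 1.60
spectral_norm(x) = 1.01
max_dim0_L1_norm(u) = 2.88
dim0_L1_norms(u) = [1.82, 2.88, 0.68, 1.43]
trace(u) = 0.75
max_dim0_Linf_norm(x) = 0.78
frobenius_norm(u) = 2.10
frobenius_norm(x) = 1.11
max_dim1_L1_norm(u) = 2.22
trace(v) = -0.22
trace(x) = -0.17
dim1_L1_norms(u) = [1.86, 1.39, 1.34, 2.22]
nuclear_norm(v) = 2.26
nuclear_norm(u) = 3.49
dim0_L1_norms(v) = [0.88, 1.44, 1.01, 0.99]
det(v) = -0.00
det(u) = -0.01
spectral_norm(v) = 1.12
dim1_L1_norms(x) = [0.32, 0.81, 1.48, 0.38]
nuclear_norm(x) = 1.54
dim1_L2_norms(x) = [0.17, 0.41, 0.99, 0.2]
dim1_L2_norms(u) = [1.02, 0.94, 0.84, 1.33]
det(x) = 0.00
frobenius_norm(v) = 1.38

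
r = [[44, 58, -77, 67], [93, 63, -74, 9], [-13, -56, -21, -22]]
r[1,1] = 63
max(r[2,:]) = -13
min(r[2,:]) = -56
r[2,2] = -21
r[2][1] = -56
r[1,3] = 9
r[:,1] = [58, 63, -56]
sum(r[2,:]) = -112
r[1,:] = [93, 63, -74, 9]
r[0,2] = -77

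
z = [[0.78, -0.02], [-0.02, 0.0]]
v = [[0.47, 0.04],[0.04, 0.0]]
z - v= [[0.31, -0.06], [-0.06, 0.00]]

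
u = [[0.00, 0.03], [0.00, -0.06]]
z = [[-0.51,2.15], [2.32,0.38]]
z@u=[[0.0, -0.14], [0.00, 0.05]]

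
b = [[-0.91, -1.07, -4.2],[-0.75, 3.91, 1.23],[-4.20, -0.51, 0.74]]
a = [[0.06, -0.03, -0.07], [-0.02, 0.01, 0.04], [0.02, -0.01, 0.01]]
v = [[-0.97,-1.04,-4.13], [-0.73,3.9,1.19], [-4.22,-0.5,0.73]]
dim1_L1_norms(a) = [0.16, 0.07, 0.04]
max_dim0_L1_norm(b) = 6.17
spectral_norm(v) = 5.14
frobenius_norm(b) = 7.44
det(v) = -68.15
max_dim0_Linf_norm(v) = 4.22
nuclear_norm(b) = 12.61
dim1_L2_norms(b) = [4.43, 4.17, 4.3]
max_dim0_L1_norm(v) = 6.05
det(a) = -0.00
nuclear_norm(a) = 0.13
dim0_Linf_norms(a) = [0.06, 0.03, 0.07]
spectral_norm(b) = 5.22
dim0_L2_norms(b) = [4.36, 4.09, 4.44]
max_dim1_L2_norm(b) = 4.43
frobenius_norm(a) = 0.11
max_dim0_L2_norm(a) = 0.08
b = a + v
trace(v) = 3.66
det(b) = -68.85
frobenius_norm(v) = 7.40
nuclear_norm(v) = 12.55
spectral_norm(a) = 0.11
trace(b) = 3.74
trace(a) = 0.08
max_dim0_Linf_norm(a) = 0.07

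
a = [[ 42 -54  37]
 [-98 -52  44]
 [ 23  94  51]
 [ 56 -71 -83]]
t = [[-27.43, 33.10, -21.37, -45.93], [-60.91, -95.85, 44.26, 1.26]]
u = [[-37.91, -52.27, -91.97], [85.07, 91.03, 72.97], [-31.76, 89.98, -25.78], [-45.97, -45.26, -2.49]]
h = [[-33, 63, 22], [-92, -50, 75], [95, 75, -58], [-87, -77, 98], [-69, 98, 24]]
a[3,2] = -83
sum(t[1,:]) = -111.24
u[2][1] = 89.98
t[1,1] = -95.85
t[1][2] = 44.26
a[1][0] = -98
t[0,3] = -45.93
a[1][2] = 44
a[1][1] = -52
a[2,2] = 51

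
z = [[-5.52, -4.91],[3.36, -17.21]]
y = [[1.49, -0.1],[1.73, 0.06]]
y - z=[[7.01, 4.81],[-1.63, 17.27]]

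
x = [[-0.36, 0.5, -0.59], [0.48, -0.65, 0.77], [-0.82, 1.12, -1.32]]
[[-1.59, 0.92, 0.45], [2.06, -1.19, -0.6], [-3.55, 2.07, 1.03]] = x @ [[-1.44, 0.26, -1.33], [-1.56, 4.35, 0.62], [2.26, 1.96, 0.57]]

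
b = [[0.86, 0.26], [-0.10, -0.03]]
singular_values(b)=[0.9, 0.0]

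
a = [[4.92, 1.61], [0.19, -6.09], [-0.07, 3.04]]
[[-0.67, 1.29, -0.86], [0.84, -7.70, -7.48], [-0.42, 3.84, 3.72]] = a @ [[-0.09, -0.15, -0.57], [-0.14, 1.26, 1.21]]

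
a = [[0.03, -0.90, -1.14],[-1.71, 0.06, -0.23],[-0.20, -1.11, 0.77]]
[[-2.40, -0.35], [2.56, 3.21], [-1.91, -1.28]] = a @ [[-1.46, -1.76], [2.21, 1.07], [0.32, -0.58]]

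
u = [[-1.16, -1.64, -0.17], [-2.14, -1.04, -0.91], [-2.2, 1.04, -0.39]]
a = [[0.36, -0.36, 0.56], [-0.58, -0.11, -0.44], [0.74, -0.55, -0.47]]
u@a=[[0.41, 0.69, 0.15], [-0.84, 1.39, -0.31], [-1.68, 0.89, -1.51]]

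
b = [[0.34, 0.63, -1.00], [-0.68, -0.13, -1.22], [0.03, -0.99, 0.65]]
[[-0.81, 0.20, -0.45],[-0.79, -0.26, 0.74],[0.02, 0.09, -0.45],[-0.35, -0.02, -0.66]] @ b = [[-0.42, -0.09, 0.27], [-0.07, -1.20, 1.59], [-0.07, 0.45, -0.42], [-0.13, 0.44, -0.05]]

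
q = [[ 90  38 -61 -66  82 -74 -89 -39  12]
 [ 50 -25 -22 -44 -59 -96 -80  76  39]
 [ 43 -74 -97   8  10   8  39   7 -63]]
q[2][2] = -97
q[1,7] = 76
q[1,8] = 39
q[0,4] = 82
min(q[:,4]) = -59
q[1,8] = 39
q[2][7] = 7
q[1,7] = 76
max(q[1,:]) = 76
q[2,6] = 39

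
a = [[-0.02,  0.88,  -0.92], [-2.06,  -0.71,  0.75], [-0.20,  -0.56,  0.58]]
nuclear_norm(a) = 3.70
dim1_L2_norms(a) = [1.27, 2.3, 0.83]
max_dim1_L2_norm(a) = 2.3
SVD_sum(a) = [[0.61, 0.34, -0.36],[-1.75, -0.98, 1.03],[-0.52, -0.29, 0.30]] + [[-0.63, 0.54, -0.56], [-0.31, 0.27, -0.28], [0.32, -0.27, 0.28]] + [[-0.0,-0.00,-0.00], [0.0,0.00,0.00], [-0.0,-0.0,-0.00]]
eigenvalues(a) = [(-0.07+1.28j), (-0.07-1.28j), (-0.01+0j)]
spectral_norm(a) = 2.47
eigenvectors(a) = [[-0.19-0.43j,(-0.19+0.43j),0.01+0.00j],[(0.83+0j),(0.83-0j),0.72+0.00j],[(0.19+0.24j),0.19-0.24j,(0.69+0j)]]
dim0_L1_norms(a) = [2.28, 2.15, 2.25]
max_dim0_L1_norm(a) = 2.28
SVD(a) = [[0.32, 0.82, 0.48], [-0.91, 0.41, -0.09], [-0.27, -0.41, 0.87]] @ diag([2.4744499825238773, 1.224125438701628, 0.003767533826098485]) @ [[0.78, 0.43, -0.46], [-0.63, 0.54, -0.56], [-0.0, -0.72, -0.69]]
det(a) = -0.01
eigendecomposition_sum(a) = [[(-0.01+0.64j), (0.44+0.03j), -0.46-0.03j], [-1.03-0.47j, -0.36+0.70j, 0.38-0.72j], [-0.10-0.40j, -0.28+0.06j, (0.29-0.06j)]] + [[-0.01-0.64j, 0.44-0.03j, (-0.46+0.03j)], [-1.03+0.47j, -0.36-0.70j, (0.38+0.72j)], [-0.10+0.40j, -0.28-0.06j, 0.29+0.06j]] + [[-0.00-0.00j, 0j, (-0-0j)], [-0.00-0.00j, 0.00+0.00j, (-0.01-0j)], [-0.00-0.00j, 0j, (-0.01-0j)]]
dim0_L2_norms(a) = [2.07, 1.26, 1.32]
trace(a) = -0.15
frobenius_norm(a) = 2.76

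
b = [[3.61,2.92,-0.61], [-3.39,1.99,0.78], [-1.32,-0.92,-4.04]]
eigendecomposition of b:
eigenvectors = [[(0.18+0.64j), (0.18-0.64j), 0.10+0.00j],[-0.73+0.00j, (-0.73-0j), (-0.07+0j)],[(0.01-0.13j), (0.01+0.13j), (0.99+0j)]]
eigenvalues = [(2.84+3.11j), (2.84-3.11j), (-4.12+0j)]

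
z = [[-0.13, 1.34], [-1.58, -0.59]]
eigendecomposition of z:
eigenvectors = [[(-0.11-0.67j), -0.11+0.67j], [0.74+0.00j, (0.74-0j)]]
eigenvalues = [(-0.36+1.44j), (-0.36-1.44j)]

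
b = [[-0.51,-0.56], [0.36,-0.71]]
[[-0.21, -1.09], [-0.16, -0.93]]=b@[[0.1, 0.45], [0.28, 1.54]]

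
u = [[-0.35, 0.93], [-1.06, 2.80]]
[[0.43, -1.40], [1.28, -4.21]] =u@[[1.22, 1.04], [0.92, -1.11]]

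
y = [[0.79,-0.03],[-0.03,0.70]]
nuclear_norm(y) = 1.49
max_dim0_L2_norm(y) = 0.79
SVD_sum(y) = [[0.73,-0.22], [-0.22,0.07]] + [[0.06, 0.19], [0.19, 0.63]]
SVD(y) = [[-0.96, 0.29],  [0.29, 0.96]] @ diag([0.7990832691319599, 0.6909167308680401]) @ [[-0.96, 0.29],[0.29, 0.96]]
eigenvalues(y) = [0.8, 0.69]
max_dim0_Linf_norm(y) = 0.79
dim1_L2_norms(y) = [0.79, 0.7]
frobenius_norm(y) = 1.06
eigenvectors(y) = [[0.96, 0.29], [-0.29, 0.96]]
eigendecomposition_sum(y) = [[0.73,-0.22], [-0.22,0.07]] + [[0.06, 0.19], [0.19, 0.63]]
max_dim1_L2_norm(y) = 0.79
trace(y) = 1.49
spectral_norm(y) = 0.80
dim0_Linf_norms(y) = [0.79, 0.7]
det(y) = 0.55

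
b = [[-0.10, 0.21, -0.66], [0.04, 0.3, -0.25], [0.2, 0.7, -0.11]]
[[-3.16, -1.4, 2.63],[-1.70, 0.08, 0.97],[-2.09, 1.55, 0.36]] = b @ [[2.55, 2.62, -0.65],[-3.19, 1.82, 0.10],[3.38, 2.30, -3.86]]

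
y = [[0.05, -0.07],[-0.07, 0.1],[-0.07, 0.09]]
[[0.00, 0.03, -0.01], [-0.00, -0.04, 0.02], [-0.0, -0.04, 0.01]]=y@[[0.03,0.34,-0.13], [-0.01,-0.16,0.06]]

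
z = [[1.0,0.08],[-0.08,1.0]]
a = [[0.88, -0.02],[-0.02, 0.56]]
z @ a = [[0.88, 0.02], [-0.09, 0.56]]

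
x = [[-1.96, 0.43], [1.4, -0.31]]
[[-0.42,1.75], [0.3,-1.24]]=x @ [[0.32,  -1.33], [0.48,  -2.0]]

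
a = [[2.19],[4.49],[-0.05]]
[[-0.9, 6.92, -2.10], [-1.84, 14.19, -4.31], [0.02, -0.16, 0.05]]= a @ [[-0.41, 3.16, -0.96]]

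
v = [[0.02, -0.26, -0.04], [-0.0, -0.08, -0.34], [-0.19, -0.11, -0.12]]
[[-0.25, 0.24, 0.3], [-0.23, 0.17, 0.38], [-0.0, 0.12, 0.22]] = v@ [[-0.76, 0.03, -0.0], [0.81, -0.88, -1.03], [0.49, -0.28, -0.87]]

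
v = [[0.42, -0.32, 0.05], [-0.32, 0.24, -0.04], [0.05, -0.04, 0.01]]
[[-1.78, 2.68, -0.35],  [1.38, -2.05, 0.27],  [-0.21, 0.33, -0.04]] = v @[[-7.3, 5.95, -0.51], [-4.24, -0.01, 0.4], [-1.45, 3.49, -0.16]]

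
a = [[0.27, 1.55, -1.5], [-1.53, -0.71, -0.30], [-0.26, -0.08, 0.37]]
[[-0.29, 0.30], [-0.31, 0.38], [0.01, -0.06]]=a@[[0.21, -0.17], [-0.08, -0.05], [0.15, -0.28]]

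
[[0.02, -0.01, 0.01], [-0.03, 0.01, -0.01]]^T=[[0.02, -0.03], [-0.01, 0.01], [0.01, -0.01]]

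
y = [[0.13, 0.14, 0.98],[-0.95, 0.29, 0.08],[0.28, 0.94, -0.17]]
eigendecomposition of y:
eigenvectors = [[-0.55+0.00j,0.20+0.55j,(0.2-0.55j)], [-0.45+0.00j,(-0.63+0j),(-0.63-0j)], [0.70+0.00j,-0.25+0.44j,(-0.25-0.44j)]]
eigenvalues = [(-1+0j), (0.62+0.78j), (0.62-0.78j)]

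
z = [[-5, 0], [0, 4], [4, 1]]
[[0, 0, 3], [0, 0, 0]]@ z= [[12, 3], [0, 0]]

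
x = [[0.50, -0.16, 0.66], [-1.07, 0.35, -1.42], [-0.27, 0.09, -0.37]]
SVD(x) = [[-0.41, -0.37, -0.83], [0.88, 0.07, -0.46], [0.23, -0.93, 0.30]] @ diag([2.0525202602197403, 0.007366473975674132, 0.002513254593636717]) @ [[-0.59, 0.19, -0.78], [-0.81, -0.13, 0.58], [-0.01, -0.97, -0.23]]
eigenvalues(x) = [0.49, 0.01, -0.01]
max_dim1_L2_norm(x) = 1.81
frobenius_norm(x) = 2.05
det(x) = -0.00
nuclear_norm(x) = 2.06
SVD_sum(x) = [[0.5,-0.16,0.66],[-1.07,0.35,-1.42],[-0.28,0.09,-0.37]] + [[0.0, 0.0, -0.0], [-0.0, -0.00, 0.0], [0.01, 0.0, -0.00]] + [[0.0,0.00,0.0],[0.00,0.00,0.00],[-0.00,-0.0,-0.00]]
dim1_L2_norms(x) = [0.84, 1.81, 0.47]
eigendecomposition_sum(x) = [[0.50, -0.16, 0.64],[-1.08, 0.34, -1.39],[-0.27, 0.08, -0.35]] + [[0.00, 0.00, 0.0], [0.01, 0.00, 0.00], [0.0, 0.0, 0.00]] + [[0.0, -0.00, 0.02], [-0.00, 0.01, -0.04], [-0.0, 0.00, -0.02]]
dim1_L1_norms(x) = [1.32, 2.84, 0.73]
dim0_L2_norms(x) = [1.21, 0.4, 1.61]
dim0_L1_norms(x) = [1.84, 0.6, 2.45]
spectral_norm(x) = 2.05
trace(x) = 0.48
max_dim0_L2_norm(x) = 1.61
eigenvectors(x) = [[-0.41, 0.08, -0.41], [0.89, 0.98, 0.76], [0.22, 0.17, 0.51]]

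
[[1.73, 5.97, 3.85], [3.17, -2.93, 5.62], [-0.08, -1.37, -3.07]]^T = [[1.73, 3.17, -0.08], [5.97, -2.93, -1.37], [3.85, 5.62, -3.07]]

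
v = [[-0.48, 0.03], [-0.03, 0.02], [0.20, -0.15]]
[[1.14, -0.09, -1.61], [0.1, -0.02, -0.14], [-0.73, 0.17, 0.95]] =v@[[-2.26, 0.13, 3.22], [1.83, -0.97, -2.04]]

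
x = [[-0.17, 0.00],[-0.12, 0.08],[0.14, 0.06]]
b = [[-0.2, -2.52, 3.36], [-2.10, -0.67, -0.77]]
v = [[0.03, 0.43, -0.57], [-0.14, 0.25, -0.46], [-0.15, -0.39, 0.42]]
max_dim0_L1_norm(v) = 1.45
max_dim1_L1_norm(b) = 6.08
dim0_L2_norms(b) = [2.11, 2.61, 3.45]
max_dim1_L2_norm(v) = 0.71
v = x @ b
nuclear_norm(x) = 0.35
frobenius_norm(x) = 0.27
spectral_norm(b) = 4.21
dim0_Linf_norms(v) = [0.15, 0.43, 0.57]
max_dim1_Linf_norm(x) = 0.17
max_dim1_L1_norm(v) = 1.03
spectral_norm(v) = 1.05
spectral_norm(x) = 0.25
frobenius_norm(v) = 1.07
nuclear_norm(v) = 1.28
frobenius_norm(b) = 4.81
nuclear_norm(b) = 6.54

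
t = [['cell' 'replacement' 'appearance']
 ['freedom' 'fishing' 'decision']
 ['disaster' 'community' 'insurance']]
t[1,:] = ['freedom', 'fishing', 'decision']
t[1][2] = 'decision'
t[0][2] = 'appearance'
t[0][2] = 'appearance'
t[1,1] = 'fishing'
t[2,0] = 'disaster'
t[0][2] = 'appearance'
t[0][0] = 'cell'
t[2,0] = 'disaster'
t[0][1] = 'replacement'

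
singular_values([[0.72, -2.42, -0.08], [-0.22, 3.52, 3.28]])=[5.2, 1.59]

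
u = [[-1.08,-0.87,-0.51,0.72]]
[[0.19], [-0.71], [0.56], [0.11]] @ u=[[-0.21, -0.17, -0.10, 0.14],[0.77, 0.62, 0.36, -0.51],[-0.60, -0.49, -0.29, 0.4],[-0.12, -0.1, -0.06, 0.08]]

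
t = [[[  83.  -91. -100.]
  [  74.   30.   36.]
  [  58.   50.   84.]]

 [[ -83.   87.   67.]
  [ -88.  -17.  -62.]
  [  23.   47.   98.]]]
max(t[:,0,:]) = 87.0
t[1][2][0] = 23.0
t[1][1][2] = -62.0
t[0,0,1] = -91.0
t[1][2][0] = 23.0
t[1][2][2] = 98.0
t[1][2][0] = 23.0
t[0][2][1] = 50.0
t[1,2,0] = 23.0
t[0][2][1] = 50.0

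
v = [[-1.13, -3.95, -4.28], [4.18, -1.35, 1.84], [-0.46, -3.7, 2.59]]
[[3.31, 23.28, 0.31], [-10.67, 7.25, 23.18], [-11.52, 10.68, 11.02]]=v @ [[-1.05, 1.14, 4.15], [1.76, -4.28, -2.62], [-2.12, -1.79, 1.25]]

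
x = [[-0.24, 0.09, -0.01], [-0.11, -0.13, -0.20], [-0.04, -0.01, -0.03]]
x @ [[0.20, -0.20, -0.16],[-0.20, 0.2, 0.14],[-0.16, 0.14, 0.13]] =[[-0.06, 0.06, 0.05], [0.04, -0.03, -0.03], [-0.0, 0.00, 0.0]]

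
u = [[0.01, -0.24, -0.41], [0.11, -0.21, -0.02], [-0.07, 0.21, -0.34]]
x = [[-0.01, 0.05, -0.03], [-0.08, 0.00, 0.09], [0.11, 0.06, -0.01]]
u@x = [[-0.03, -0.02, -0.02],  [0.01, 0.00, -0.02],  [-0.05, -0.02, 0.02]]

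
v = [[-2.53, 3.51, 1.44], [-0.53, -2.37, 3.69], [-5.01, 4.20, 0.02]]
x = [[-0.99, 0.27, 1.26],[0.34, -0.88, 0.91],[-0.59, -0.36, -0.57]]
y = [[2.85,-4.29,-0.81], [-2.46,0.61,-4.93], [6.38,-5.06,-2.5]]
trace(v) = -4.88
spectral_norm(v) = 7.90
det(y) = 78.95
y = v @ x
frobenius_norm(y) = 11.42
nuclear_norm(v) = 13.58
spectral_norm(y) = 9.93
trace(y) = 0.96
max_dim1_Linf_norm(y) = 6.38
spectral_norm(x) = 1.73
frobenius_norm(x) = 2.27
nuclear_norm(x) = 3.77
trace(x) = -2.44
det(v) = -45.83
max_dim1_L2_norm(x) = 1.62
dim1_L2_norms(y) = [5.21, 5.54, 8.52]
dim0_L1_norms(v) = [8.07, 10.08, 5.15]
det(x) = -1.72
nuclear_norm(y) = 16.84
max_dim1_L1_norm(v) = 9.23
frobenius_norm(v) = 9.11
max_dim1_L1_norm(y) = 13.94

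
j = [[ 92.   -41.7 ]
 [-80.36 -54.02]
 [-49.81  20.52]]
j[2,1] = 20.52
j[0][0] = 92.0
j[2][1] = 20.52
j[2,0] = -49.81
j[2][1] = 20.52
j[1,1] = -54.02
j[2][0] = -49.81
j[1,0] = -80.36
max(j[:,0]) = 92.0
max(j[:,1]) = 20.52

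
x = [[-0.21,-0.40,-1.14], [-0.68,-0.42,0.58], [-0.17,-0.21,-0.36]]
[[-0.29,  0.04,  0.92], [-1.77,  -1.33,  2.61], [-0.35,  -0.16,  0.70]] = x @ [[-0.90, -1.0, -2.04], [4.21, 3.36, -2.37], [-1.06, -1.03, 0.40]]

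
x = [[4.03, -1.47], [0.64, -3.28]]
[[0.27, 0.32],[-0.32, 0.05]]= x@[[0.11, 0.08],[0.12, 0.0]]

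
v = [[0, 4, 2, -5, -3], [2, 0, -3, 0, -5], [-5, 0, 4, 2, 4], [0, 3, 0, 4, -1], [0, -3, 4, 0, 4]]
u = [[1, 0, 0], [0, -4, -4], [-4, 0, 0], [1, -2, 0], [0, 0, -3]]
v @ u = [[-13, -6, -7], [14, 0, 15], [-19, -4, -12], [4, -20, -9], [-16, 12, 0]]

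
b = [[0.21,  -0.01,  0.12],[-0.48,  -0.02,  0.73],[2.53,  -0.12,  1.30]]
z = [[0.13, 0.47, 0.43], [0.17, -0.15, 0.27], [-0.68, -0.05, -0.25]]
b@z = [[-0.06,0.09,0.06], [-0.56,-0.26,-0.39], [-0.58,1.14,0.73]]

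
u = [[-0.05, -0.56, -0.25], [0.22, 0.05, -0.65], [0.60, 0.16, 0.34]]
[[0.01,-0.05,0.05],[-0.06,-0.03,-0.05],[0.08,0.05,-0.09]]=u@[[0.09, 0.04, -0.14], [-0.08, 0.05, -0.08], [0.11, 0.06, 0.02]]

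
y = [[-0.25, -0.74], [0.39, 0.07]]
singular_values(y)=[0.81, 0.34]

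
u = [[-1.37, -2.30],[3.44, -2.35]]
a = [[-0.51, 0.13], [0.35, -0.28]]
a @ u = [[1.15, 0.87], [-1.44, -0.15]]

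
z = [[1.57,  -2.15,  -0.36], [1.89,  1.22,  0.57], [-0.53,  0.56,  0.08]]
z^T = [[1.57, 1.89, -0.53], [-2.15, 1.22, 0.56], [-0.36, 0.57, 0.08]]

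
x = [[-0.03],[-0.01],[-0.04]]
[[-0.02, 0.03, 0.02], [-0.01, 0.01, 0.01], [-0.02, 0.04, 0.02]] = x@ [[0.52, -0.89, -0.55]]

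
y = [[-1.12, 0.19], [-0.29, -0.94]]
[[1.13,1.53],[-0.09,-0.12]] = y @ [[-0.94, -1.28], [0.39, 0.52]]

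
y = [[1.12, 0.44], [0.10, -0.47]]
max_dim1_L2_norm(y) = 1.2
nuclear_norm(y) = 1.68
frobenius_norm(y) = 1.30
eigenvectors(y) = [[1.00, -0.26], [0.06, 0.96]]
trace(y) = 0.65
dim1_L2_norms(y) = [1.2, 0.48]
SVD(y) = [[-1.0, 0.08],  [0.08, 1.0]] @ diag([1.206374616851258, 0.47282161944752565]) @ [[-0.92, -0.39],[0.39, -0.92]]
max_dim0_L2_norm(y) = 1.12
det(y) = -0.57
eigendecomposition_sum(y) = [[1.13, 0.31], [0.07, 0.02]] + [[-0.01, 0.13], [0.03, -0.49]]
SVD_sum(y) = [[1.11, 0.47],[-0.09, -0.04]] + [[0.01, -0.03], [0.19, -0.43]]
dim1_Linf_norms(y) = [1.12, 0.47]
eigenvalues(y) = [1.15, -0.5]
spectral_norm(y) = 1.21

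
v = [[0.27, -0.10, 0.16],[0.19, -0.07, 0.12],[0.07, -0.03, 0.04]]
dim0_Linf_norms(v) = [0.27, 0.1, 0.16]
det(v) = 0.00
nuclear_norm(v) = 0.42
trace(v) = 0.24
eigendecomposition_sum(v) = [[(0.27+0j), (-0.1-0j), (0.16+0j)], [0.19+0.00j, -0.07-0.00j, (0.11+0j)], [(0.07+0j), -0.03-0.00j, 0.04+0.00j]] + [[(-0-0j),0.00+0.00j,0.00-0.00j],[(-0-0j),0j,-0j],[0.00-0.00j,(-0+0j),0.00+0.00j]] + [[(-0+0j), 0.00-0.00j, 0.00+0.00j], [-0.00+0.00j, 0.00-0.00j, 0.00+0.00j], [0.00+0.00j, (-0-0j), 0.00-0.00j]]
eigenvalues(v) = [(0.24+0j), 0.01j, -0.01j]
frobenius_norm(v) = 0.41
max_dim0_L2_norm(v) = 0.34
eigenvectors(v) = [[0.80+0.00j,(-0.36+0.25j),(-0.36-0.25j)], [0.57+0.00j,(-0.78+0j),(-0.78-0j)], [0.20+0.00j,0.10-0.43j,0.10+0.43j]]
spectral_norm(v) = 0.41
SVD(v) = [[-0.8, 0.35, -0.5], [-0.57, -0.71, 0.42], [-0.21, 0.62, 0.76]] @ diag([0.4138235130623632, 0.0064016021678789305, 0.0030198553621458065]) @ [[-0.82, 0.3, -0.49], [0.28, -0.54, -0.80], [-0.51, -0.79, 0.35]]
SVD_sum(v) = [[0.27,-0.10,0.16], [0.19,-0.07,0.12], [0.07,-0.03,0.04]] + [[0.00, -0.00, -0.00], [-0.00, 0.00, 0.00], [0.0, -0.0, -0.00]] + [[0.0, 0.00, -0.0], [-0.0, -0.0, 0.00], [-0.00, -0.00, 0.00]]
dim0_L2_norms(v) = [0.34, 0.13, 0.2]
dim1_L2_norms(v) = [0.33, 0.24, 0.09]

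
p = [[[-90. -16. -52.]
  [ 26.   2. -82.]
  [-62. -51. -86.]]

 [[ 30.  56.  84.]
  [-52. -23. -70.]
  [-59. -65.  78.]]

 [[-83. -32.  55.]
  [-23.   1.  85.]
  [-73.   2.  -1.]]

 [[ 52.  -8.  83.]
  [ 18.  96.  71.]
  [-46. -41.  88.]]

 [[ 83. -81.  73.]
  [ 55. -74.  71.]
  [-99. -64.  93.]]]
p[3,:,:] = [[52.0, -8.0, 83.0], [18.0, 96.0, 71.0], [-46.0, -41.0, 88.0]]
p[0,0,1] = -16.0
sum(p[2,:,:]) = -69.0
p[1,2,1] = -65.0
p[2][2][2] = -1.0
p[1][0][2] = 84.0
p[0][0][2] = -52.0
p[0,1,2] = -82.0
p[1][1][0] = -52.0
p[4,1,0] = 55.0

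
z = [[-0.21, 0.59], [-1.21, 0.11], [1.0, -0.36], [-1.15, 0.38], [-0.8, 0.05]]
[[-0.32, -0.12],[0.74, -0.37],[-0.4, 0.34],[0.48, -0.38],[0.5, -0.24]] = z @ [[-0.68, 0.3],[-0.79, -0.10]]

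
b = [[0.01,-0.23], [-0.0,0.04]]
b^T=[[0.01,-0.0],[-0.23,0.04]]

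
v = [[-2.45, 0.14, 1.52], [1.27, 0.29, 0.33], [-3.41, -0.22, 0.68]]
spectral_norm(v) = 4.58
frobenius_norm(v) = 4.72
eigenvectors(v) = [[-0.35+0.33j,(-0.35-0.33j),-0.11+0.00j], [0.40+0.18j,0.40-0.18j,0.96+0.00j], [-0.76+0.00j,(-0.76-0j),(-0.27+0j)]]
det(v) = 0.14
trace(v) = -1.48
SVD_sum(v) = [[-2.66, -0.09, 0.82], [1.07, 0.04, -0.33], [-3.31, -0.12, 1.02]] + [[0.21, 0.24, 0.69], [0.2, 0.23, 0.67], [-0.1, -0.12, -0.34]] + [[0.00, -0.01, 0.0], [-0.00, 0.02, -0.01], [-0.00, 0.01, -0.0]]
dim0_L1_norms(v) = [7.13, 0.65, 2.53]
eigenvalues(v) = [(-0.76+1.55j), (-0.76-1.55j), (0.05+0j)]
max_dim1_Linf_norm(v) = 3.41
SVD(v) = [[-0.61, -0.68, -0.41], [0.25, -0.65, 0.72], [-0.76, 0.33, 0.56]] @ diag([4.583999798483706, 1.1240633007608103, 0.026973012142724625]) @ [[0.95, 0.03, -0.30], [-0.27, -0.32, -0.91], [-0.12, 0.95, -0.30]]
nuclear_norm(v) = 5.74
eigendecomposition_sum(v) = [[(-1.23+0.28j), (0.07+0.17j), (0.76+0.48j)], [(0.65+0.93j), 0.12-0.12j, (0.14-0.8j)], [-1.71-1.02j, (-0.1+0.27j), 0.35+1.38j]] + [[-1.23-0.28j, 0.07-0.17j, (0.76-0.48j)], [(0.65-0.93j), (0.12+0.12j), (0.14+0.8j)], [-1.71+1.02j, (-0.1-0.27j), (0.35-1.38j)]] + [[-0j,(-0.01-0j),(-0-0j)], [(-0.03+0j),0.06+0.00j,0.04+0.00j], [0.01-0.00j,(-0.02-0j),-0.01-0.00j]]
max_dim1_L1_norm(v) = 4.31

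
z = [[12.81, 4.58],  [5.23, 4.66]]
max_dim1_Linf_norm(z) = 12.81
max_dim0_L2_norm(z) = 13.84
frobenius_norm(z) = 15.30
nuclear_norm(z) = 17.48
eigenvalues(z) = [15.1, 2.37]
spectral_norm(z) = 15.12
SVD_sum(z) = [[12.38, 5.53], [6.1, 2.72]] + [[0.43, -0.95], [-0.87, 1.94]]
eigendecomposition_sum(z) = [[12.38, 5.43], [6.2, 2.72]] + [[0.43, -0.85], [-0.97, 1.94]]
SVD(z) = [[-0.9, -0.44],[-0.44, 0.9]] @ diag([15.11792802331771, 2.364159952665022]) @ [[-0.91, -0.41], [-0.41, 0.91]]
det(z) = 35.74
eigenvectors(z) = [[0.89, -0.4],[0.45, 0.92]]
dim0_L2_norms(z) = [13.84, 6.53]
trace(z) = 17.47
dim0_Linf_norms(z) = [12.81, 4.66]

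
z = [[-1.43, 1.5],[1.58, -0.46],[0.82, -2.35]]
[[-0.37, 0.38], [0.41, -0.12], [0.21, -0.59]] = z @ [[0.26, 0.00], [0.00, 0.25]]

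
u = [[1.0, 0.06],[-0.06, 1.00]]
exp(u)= [[2.71, 0.16],[-0.16, 2.71]]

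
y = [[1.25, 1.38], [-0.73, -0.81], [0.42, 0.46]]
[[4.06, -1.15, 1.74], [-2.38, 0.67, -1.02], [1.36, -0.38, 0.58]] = y@[[1.38,  -0.39,  0.59], [1.69,  -0.48,  0.73]]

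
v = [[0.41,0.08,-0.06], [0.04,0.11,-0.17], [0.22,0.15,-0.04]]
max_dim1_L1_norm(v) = 0.55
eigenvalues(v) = [(0.37+0j), (0.06+0.12j), (0.06-0.12j)]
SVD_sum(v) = [[0.38, 0.14, -0.09],[0.1, 0.04, -0.02],[0.24, 0.09, -0.06]] + [[0.02, -0.03, 0.05],  [-0.06, 0.09, -0.13],  [-0.01, 0.01, -0.02]] + [[0.0, -0.03, -0.02], [0.00, -0.02, -0.01], [-0.01, 0.05, 0.04]]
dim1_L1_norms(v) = [0.55, 0.32, 0.41]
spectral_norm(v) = 0.50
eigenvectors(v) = [[0.89+0.00j, (0.09+0.13j), 0.09-0.13j], [(-0.14+0j), -0.76+0.00j, -0.76-0.00j], [0.43+0.00j, -0.22+0.59j, -0.22-0.59j]]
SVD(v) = [[-0.83, 0.34, -0.45], [-0.22, -0.93, -0.30], [-0.52, -0.15, 0.84]] @ diag([0.5029657172154645, 0.18670687016305754, 0.0732532042974815]) @ [[-0.92, -0.33, 0.21], [0.37, -0.52, 0.77], [-0.15, 0.78, 0.60]]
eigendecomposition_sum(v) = [[(0.43-0j), (0.08+0j), -0.09+0.00j], [(-0.07+0j), -0.01-0.00j, (0.02-0j)], [0.20-0.00j, 0.04+0.00j, (-0.05+0j)]] + [[-0.01-0.01j, -0.02j, 0.02+0.01j], [(0.05-0.01j), (0.06+0.05j), (-0.09+0.04j)], [0.01-0.05j, 0.06-0.03j, 0.08j]] + [[-0.01+0.01j, 0.02j, (0.02-0.01j)], [(0.05+0.01j), 0.06-0.05j, -0.09-0.04j], [(0.01+0.05j), (0.06+0.03j), 0.00-0.08j]]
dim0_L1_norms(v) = [0.67, 0.34, 0.27]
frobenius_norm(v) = 0.54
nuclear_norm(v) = 0.76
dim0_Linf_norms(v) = [0.41, 0.15, 0.17]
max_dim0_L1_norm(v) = 0.67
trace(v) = 0.48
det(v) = 0.01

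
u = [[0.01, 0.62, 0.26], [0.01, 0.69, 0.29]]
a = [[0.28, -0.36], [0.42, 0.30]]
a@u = [[-0.00, -0.07, -0.03], [0.01, 0.47, 0.2]]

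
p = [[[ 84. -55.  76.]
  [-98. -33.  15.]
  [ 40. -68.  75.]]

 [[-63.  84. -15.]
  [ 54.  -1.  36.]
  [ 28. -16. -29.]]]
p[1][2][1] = -16.0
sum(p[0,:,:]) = 36.0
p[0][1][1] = -33.0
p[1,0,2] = -15.0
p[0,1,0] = -98.0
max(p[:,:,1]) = 84.0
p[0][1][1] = -33.0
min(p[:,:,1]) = -68.0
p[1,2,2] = -29.0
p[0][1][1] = -33.0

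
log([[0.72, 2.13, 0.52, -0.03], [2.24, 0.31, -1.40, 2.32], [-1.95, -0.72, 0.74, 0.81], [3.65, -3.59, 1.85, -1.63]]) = [[1.04, 0.28, 0.56, -0.57],[-0.80, 1.63, -0.53, 1.14],[-1.48, 0.34, 0.44, 0.02],[1.78, -2.40, -0.63, 1.06]]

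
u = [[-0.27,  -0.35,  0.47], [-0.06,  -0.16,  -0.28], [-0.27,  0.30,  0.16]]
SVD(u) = [[-0.95, 0.31, -0.09],[0.22, 0.44, -0.87],[-0.23, -0.84, -0.49]] @ diag([0.6638022924255544, 0.46131660536501623, 0.24280343116413394]) @ [[0.46, 0.34, -0.82], [0.26, -0.93, -0.25], [0.85, 0.1, 0.52]]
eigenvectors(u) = [[0.86+0.00j,  0.66+0.00j,  (0.66-0j)], [(0.48+0j),  (-0.39+0j),  -0.39-0.00j], [(0.17+0j),  0.15+0.62j,  0.15-0.62j]]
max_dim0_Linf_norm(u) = 0.47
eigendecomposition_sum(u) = [[-0.19+0.00j, (-0.32+0j), 0j], [(-0.11+0j), (-0.18+0j), 0j], [-0.04+0.00j, (-0.06+0j), 0j]] + [[-0.04+0.11j, -0.01-0.20j, (0.23-0.03j)], [(0.02-0.07j), (0.01+0.12j), -0.14+0.02j], [-0.12-0.01j, (0.18-0.06j), (0.08+0.22j)]] + [[(-0.04-0.11j), (-0.01+0.2j), 0.23+0.03j], [(0.02+0.07j), 0.01-0.12j, (-0.14-0.02j)], [-0.12+0.01j, 0.18+0.06j, (0.08-0.22j)]]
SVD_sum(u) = [[-0.29,  -0.22,  0.52], [0.07,  0.05,  -0.12], [-0.07,  -0.05,  0.12]] + [[0.04, -0.13, -0.04], [0.05, -0.19, -0.05], [-0.1, 0.36, 0.1]] + [[-0.02,-0.0,-0.01], [-0.18,-0.02,-0.11], [-0.10,-0.01,-0.06]]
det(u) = -0.07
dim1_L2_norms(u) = [0.65, 0.33, 0.43]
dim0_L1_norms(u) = [0.6, 0.81, 0.91]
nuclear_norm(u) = 1.37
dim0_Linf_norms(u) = [0.27, 0.35, 0.47]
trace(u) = -0.27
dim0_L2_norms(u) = [0.39, 0.49, 0.57]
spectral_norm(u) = 0.66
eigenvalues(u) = [(-0.37+0j), (0.05+0.45j), (0.05-0.45j)]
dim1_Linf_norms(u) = [0.47, 0.28, 0.3]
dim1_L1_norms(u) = [1.09, 0.5, 0.73]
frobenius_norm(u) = 0.84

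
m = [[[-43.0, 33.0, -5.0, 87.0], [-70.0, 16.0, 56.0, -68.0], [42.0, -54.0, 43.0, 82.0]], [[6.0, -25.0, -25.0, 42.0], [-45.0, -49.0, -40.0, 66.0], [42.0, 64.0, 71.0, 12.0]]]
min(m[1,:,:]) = -49.0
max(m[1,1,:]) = 66.0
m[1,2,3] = 12.0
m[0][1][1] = 16.0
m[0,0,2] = -5.0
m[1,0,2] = -25.0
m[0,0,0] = -43.0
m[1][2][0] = 42.0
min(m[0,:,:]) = -70.0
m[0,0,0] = -43.0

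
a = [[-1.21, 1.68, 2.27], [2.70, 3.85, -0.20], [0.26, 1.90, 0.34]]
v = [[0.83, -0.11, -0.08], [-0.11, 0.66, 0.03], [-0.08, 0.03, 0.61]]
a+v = [[-0.38, 1.57, 2.19], [2.59, 4.51, -0.17], [0.18, 1.93, 0.95]]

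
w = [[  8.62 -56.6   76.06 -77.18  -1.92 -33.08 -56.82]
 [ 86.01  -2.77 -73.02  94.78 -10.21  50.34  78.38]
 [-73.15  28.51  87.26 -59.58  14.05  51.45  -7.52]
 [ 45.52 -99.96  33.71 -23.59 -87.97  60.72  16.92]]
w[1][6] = 78.38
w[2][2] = 87.26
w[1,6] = 78.38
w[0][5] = -33.08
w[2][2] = 87.26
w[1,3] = 94.78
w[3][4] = -87.97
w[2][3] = -59.58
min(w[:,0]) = -73.15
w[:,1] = [-56.6, -2.77, 28.51, -99.96]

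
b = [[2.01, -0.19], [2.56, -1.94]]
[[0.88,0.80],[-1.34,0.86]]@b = [[3.82, -1.72], [-0.49, -1.41]]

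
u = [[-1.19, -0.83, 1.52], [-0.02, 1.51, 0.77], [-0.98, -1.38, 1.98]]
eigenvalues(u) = [(-0.61+0j), (1.46+1.02j), (1.46-1.02j)]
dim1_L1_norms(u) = [3.54, 2.3, 4.34]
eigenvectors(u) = [[-0.95+0.00j, 0.43+0.00j, 0.43-0.00j], [(0.1+0j), (-0.03-0.54j), -0.03+0.54j], [-0.30+0.00j, (0.73+0j), (0.73-0j)]]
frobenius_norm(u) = 3.75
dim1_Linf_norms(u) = [1.52, 1.51, 1.98]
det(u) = -1.94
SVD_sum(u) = [[-0.94,-1.05,1.53], [0.08,0.09,-0.14], [-1.17,-1.31,1.91]] + [[-0.02,  0.17,  0.11], [-0.14,  1.42,  0.89], [0.00,  -0.03,  -0.02]] + [[-0.24, 0.05, -0.11], [0.03, -0.01, 0.02], [0.19, -0.04, 0.09]]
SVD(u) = [[-0.62, -0.12, -0.77], [0.06, -0.99, 0.11], [-0.78, 0.02, 0.63]] @ diag([3.3282751612819097, 1.6967179850359806, 0.34312174231505843]) @ [[0.45, 0.5, -0.74], [0.08, -0.84, -0.53], [0.89, -0.18, 0.42]]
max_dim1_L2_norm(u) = 2.6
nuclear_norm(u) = 5.37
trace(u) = 2.30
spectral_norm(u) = 3.33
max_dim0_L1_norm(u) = 4.27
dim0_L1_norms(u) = [2.19, 3.72, 4.27]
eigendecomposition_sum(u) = [[-0.76-0.00j, -0.01-0.00j, 0.45+0.00j], [(0.08+0j), 0.00+0.00j, (-0.05-0j)], [(-0.24-0j), -0.00-0.00j, (0.14+0j)]] + [[-0.22-0.05j, (-0.41+0.57j), (0.54+0.36j)], [-0.05+0.28j, 0.75+0.47j, 0.41-0.71j], [(-0.37-0.09j), -0.69+0.98j, (0.92+0.6j)]] + [[-0.22+0.05j, -0.41-0.57j, 0.54-0.36j], [-0.05-0.28j, (0.75-0.47j), 0.41+0.71j], [(-0.37+0.09j), -0.69-0.98j, (0.92-0.6j)]]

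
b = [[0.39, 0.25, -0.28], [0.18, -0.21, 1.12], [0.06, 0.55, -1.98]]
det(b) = -0.003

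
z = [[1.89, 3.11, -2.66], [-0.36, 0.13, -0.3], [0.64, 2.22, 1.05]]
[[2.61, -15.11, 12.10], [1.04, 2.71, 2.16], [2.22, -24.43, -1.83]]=z @ [[-1.96, -5.09, -2.03], [1.73, -6.77, 1.67], [-0.35, -5.85, -4.04]]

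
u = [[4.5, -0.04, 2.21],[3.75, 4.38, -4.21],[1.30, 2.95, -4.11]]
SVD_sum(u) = [[0.33, 0.42, -0.45], [3.39, 4.28, -4.57], [2.39, 3.03, -3.23]] + [[4.15, -0.39, 2.70], [0.41, -0.04, 0.27], [-1.16, 0.11, -0.75]] + [[0.02, -0.07, -0.04],[-0.05, 0.14, 0.09],[0.06, -0.19, -0.13]]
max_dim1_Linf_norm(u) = 4.5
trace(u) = 4.77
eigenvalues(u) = [5.6, 1.2, -2.03]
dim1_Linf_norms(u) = [4.5, 4.38, 4.11]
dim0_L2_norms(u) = [6.0, 5.28, 6.28]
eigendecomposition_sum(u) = [[4.05,1.02,0.48], [5.16,1.3,0.61], [2.11,0.53,0.25]] + [[0.38, -0.53, 0.58], [-1.22, 1.72, -1.87], [-0.58, 0.83, -0.9]] + [[0.07, -0.53, 1.15], [-0.19, 1.35, -2.95], [-0.22, 1.59, -3.46]]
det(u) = -13.65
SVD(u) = [[-0.08, 0.96, 0.27],[-0.81, 0.1, -0.57],[-0.58, -0.27, 0.77]] @ diag([8.74615343342926, 5.1773723675984895, 0.3015219496839539]) @ [[-0.48, -0.6, 0.64], [0.84, -0.08, 0.54], [0.28, -0.8, -0.54]]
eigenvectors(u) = [[-0.59, -0.27, -0.25], [-0.75, 0.87, 0.63], [-0.31, 0.42, 0.74]]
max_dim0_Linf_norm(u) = 4.5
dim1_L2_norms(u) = [5.01, 7.14, 5.22]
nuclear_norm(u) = 14.23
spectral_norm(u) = 8.75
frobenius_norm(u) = 10.17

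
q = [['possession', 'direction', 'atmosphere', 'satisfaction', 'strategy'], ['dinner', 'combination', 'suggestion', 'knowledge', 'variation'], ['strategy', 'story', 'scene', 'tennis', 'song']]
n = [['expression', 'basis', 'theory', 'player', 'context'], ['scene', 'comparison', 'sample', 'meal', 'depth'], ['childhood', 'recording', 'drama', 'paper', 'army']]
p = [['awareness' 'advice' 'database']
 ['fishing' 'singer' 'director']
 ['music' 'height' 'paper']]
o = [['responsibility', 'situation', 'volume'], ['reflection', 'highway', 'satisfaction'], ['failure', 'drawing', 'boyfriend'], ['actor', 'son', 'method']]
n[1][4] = 'depth'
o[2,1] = 'drawing'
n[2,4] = 'army'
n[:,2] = ['theory', 'sample', 'drama']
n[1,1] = 'comparison'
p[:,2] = ['database', 'director', 'paper']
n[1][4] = 'depth'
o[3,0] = 'actor'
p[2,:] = ['music', 'height', 'paper']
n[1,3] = 'meal'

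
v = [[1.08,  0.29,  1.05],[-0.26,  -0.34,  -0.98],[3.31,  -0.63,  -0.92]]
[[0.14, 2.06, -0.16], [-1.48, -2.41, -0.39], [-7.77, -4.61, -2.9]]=v @ [[-1.74,  -0.60,  -0.55], [0.64,  0.67,  1.88], [1.75,  2.39,  -0.11]]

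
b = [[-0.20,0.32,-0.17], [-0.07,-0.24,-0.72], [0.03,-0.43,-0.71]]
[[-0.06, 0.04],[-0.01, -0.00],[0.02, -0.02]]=b @ [[-0.01,-0.04], [-0.15,0.08], [0.06,-0.02]]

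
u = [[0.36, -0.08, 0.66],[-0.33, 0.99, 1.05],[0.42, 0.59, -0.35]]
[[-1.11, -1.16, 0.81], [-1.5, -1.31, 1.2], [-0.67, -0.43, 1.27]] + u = [[-0.75,  -1.24,  1.47], [-1.83,  -0.32,  2.25], [-0.25,  0.16,  0.92]]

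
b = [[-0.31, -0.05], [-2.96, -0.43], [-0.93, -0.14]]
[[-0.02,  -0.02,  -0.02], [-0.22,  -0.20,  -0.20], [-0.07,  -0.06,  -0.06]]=b @ [[0.08, 0.08, 0.04], [-0.04, -0.09, 0.18]]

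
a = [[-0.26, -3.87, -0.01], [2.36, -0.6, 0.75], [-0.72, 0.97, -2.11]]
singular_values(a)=[4.13, 2.87, 1.46]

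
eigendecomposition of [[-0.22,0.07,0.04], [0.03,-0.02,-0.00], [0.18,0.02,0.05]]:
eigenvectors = [[0.86, -0.14, -0.14], [-0.11, -0.04, -0.77], [-0.5, -0.99, 0.63]]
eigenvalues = [-0.25, 0.08, -0.01]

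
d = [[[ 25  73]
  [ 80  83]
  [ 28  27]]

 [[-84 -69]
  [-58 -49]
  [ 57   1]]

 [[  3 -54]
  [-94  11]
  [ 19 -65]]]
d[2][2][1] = -65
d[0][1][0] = 80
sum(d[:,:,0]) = -24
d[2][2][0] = 19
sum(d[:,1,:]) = -27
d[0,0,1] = 73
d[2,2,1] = -65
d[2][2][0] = 19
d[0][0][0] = 25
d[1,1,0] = -58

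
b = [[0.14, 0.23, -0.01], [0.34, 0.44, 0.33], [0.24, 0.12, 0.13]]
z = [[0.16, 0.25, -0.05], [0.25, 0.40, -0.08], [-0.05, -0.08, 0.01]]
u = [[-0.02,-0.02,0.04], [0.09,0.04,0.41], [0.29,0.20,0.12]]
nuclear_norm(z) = 0.58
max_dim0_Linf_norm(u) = 0.41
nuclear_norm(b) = 0.99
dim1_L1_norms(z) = [0.46, 0.73, 0.14]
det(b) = 0.01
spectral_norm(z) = 0.57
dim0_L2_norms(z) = [0.3, 0.48, 0.09]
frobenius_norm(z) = 0.57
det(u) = -0.00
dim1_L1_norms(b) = [0.38, 1.11, 0.49]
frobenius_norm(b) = 0.76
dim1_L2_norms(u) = [0.05, 0.42, 0.37]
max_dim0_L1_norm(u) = 0.57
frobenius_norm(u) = 0.56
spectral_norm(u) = 0.49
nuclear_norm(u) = 0.77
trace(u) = 0.14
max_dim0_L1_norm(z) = 0.73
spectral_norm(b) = 0.74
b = z + u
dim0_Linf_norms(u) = [0.29, 0.2, 0.41]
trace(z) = 0.57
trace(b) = 0.71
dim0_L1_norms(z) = [0.46, 0.73, 0.14]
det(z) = -0.00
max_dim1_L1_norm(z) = 0.73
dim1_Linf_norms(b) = [0.23, 0.44, 0.24]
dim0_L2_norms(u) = [0.3, 0.2, 0.43]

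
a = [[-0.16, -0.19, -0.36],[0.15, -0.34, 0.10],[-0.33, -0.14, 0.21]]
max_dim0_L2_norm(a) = 0.43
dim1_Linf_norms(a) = [0.36, 0.34, 0.33]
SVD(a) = [[-0.89,-0.45,-0.04], [-0.24,0.41,0.88], [-0.37,0.8,-0.47]] @ diag([0.44062474275610014, 0.42459744774876135, 0.3709000450746246]) @ [[0.52, 0.69, 0.5], [-0.31, -0.39, 0.87], [0.8, -0.61, 0.01]]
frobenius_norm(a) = 0.72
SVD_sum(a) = [[-0.21, -0.27, -0.2], [-0.06, -0.07, -0.05], [-0.09, -0.11, -0.08]] + [[0.06, 0.07, -0.16], [-0.05, -0.07, 0.15], [-0.1, -0.13, 0.29]] + [[-0.01, 0.01, -0.00], [0.26, -0.20, 0.00], [-0.14, 0.11, -0.0]]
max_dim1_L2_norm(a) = 0.44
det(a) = 0.07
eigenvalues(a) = [(0.42+0j), (-0.35+0.21j), (-0.35-0.21j)]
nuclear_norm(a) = 1.24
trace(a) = -0.29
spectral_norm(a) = 0.44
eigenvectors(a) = [[(0.53+0j),  (-0.05+0.65j),  (-0.05-0.65j)], [-0.01+0.00j,  (0.66+0j),  0.66-0.00j], [-0.85+0.00j,  (-0.01+0.38j),  -0.01-0.38j]]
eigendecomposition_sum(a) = [[0.11-0.00j, (0.01-0j), (-0.19-0j)], [-0.00+0.00j, -0.00+0.00j, 0j], [(-0.18+0j), -0.01+0.00j, 0.30+0.00j]] + [[(-0.14+0.06j), (-0.1-0.18j), -0.08+0.04j], [(0.08+0.13j), (-0.17+0.11j), 0.05+0.08j], [-0.08+0.04j, -0.06-0.10j, (-0.05+0.03j)]] + [[(-0.14-0.06j), -0.10+0.18j, -0.08-0.04j], [(0.08-0.13j), -0.17-0.11j, 0.05-0.08j], [-0.08-0.04j, -0.06+0.10j, -0.05-0.03j]]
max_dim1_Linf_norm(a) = 0.36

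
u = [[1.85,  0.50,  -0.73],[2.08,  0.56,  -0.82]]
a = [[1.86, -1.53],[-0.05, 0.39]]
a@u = [[0.26, 0.07, -0.10], [0.72, 0.19, -0.28]]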